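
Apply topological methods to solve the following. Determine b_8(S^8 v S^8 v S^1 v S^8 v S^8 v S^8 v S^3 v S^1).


For a wedge of spheres, H_k (k>0) is free on one generator per sphere of dimension k.
Spheres of dimension 8: count = 5.
b_8 = 5

5


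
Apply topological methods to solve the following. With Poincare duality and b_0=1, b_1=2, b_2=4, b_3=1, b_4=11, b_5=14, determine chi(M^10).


By Poincare duality b_k = b_{10-k}, so full Betti numbers: b_0=1, b_1=2, b_2=4, b_3=1, b_4=11, b_5=14, b_6=11, b_7=1, b_8=4, b_9=2, b_10=1.
chi = sum (-1)^k b_k = 12

12


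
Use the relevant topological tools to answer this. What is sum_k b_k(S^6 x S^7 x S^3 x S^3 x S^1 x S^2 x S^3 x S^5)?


Total Betti number is multiplicative under products.
Each S^d (d>=1) has total Betti number 2.
There are 8 sphere factors.
Total = 2^8 = 256

256


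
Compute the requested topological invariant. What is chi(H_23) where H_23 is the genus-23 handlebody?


A genus-g handlebody deformation retracts to a wedge of g circles.
chi(vee_g S^1) = 1 - g.
chi(H_23) = 1 - 23 = -22

-22


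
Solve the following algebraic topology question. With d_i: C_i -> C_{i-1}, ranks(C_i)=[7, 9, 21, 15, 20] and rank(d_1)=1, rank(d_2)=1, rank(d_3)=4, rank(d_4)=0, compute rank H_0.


rank H_k = rank(ker d_k) - rank(im d_{k+1}).
rank(ker d_0) = rank(C_0) - rank(d_0) = 7 - 0 = 7.
rank(im d_{0+1}) = 1.
rank H_0 = 7 - 1 = 6

6


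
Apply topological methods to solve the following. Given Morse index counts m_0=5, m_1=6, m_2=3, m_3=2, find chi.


Morse theory: chi(M) = sum_k (-1)^k m_k where m_k = #(index-k critical points).
= (5) + (-6) + (3) + (-2) = 0

0


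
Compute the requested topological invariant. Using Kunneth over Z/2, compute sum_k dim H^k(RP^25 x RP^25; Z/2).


dim H^*(RP^n; Z/2) = n+1 (one Z/2 in each degree 0..n).
Total Betti number is multiplicative.
Total = (25+1) * (25+1) = 26 * 26 = 676

676


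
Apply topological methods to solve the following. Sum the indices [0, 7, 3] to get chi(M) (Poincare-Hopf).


Poincare-Hopf: chi(M) = sum of indices of zeros.
chi = (0) + (7) + (3) = 10

10


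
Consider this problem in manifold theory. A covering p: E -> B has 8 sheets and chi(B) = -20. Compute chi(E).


For a finite covering: chi(E) = (number of sheets) * chi(B).
chi(E) = 8 * (-20) = -160

-160


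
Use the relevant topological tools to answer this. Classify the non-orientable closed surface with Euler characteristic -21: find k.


chi = 2 - k for closed non-orientable surfaces with k crosscaps.
-21 = 2 - k
k = 2 - (-21) = 23

23


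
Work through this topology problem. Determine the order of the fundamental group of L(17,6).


pi_1(L(p,q)) = Z/pZ for any q coprime to p.
|pi_1(L(17,6))| = 17

17


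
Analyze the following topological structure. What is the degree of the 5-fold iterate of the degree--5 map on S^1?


deg(f) = -5. Degree is multiplicative: deg(f^5) = (deg f)^5.
deg(f^5) = (-5)^5 = -3125

-3125


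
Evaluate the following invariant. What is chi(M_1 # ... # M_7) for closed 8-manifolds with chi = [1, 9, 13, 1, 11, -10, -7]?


For n-manifolds: chi(A#B) = chi(A) + chi(B) - chi(S^8).
chi(S^8) = 1 + (-1)^8 = 2.
chi(#) = (sum chi_i) - (7-1)*chi(S^8) = 18 - 6*2 = 6

6


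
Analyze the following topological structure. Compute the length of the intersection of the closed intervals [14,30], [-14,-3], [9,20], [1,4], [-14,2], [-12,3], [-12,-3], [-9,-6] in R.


Intersection = [max(a_i), min(b_i)] = [14, -6].
Since 14 > -6, the intersection is empty.
Length = 0

0


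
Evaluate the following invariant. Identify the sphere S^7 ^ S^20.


S^m ^ S^n = S^{m+n}.
k = 7 + 20 = 27

27


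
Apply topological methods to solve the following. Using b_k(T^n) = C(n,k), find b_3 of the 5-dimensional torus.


By the Kunneth formula, b_k(T^n) = C(n,k).
b_3(T^5) = C(5,3).
C(5,3) = 5!/(3!*2!) = 10

10


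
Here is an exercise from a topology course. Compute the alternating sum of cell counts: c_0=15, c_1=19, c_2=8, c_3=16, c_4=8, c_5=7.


chi = sum_k (-1)^k c_k.
= (-1)^0*15 + (-1)^1*19 + (-1)^2*8 + (-1)^3*16 + (-1)^4*8 + (-1)^5*7
= (15) + (-19) + (8) + (-16) + (8) + (-7)
= -11

-11


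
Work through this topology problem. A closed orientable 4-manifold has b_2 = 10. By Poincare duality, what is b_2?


Poincare duality for closed orientable n-manifolds: b_k = b_{n-k}.
Here n = 4, so b_2 = b_2 = 10

10


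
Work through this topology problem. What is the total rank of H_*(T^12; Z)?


b_k(T^12) = C(12,k), so the sum over k is sum_k C(12,k) = 2^12.
Total = 2^12 = 4096

4096


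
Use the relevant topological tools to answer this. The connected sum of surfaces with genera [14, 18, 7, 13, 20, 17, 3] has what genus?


Genus is additive under connected sum of orientable surfaces.
g = 14 + 18 + 7 + 13 + 20 + 17 + 3 = 92

92


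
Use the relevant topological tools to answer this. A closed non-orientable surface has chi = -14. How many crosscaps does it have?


chi = 2 - k for closed non-orientable surfaces with k crosscaps.
-14 = 2 - k
k = 2 - (-14) = 16

16


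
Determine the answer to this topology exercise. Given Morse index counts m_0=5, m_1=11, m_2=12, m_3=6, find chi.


Morse theory: chi(M) = sum_k (-1)^k m_k where m_k = #(index-k critical points).
= (5) + (-11) + (12) + (-6) = 0

0


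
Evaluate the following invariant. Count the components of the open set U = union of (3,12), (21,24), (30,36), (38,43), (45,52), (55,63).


Sort and merge overlapping open intervals.
Merged: (3,12), (21,24), (30,36), (38,43), (45,52), (55,63).
Number of components = 6

6


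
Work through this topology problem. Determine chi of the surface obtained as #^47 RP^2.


For a non-orientable closed surface with k crosscaps: chi = 2 - k.
Here k = 47.
chi = 2 - 47 = -45

-45


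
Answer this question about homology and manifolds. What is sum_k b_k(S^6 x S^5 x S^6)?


Total Betti number is multiplicative under products.
Each S^d (d>=1) has total Betti number 2.
There are 3 sphere factors.
Total = 2^3 = 8

8


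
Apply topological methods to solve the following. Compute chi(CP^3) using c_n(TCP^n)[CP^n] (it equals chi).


For any closed oriented manifold, <e(TM),[M]> = chi(M).
chi(CP^3) = 3+1 = 4

4


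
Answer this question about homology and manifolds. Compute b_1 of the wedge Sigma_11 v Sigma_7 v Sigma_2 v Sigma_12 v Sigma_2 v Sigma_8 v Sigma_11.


For a wedge X v Y: reduced H_k(X v Y) = H_k(X) + H_k(Y).
Each Sigma_g contributes b_1 = 2g.
b_1 = 22 + 14 + 4 + 24 + 4 + 16 + 22 = 106

106


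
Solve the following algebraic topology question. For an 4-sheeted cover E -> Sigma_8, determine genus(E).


For an n-sheeted cover: chi(E) = n * chi(B).
chi(Sigma_8) = 2 - 2*8 = -14.
chi(E) = 4 * (-14) = -56.
genus(E) = (2 - chi(E))/2 = (2 - (-56))/2 = 58/2 = 29

29


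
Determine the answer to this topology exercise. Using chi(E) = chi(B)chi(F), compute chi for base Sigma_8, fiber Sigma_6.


For a fiber bundle F -> E -> B (with CW structure): chi(E) = chi(B) * chi(F).
chi(Sigma_8) = -14, chi(Sigma_6) = -10.
chi(E) = (-14) * (-10) = 140

140


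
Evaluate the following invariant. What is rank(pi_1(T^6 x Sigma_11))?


pi_1(A x B) = pi_1(A) x pi_1(B); rank of abelianization = b_1.
b_1(T^6) = 6, b_1(Sigma_11) = 2*11 = 22.
b_1(product) = 6 + 22 = 28

28


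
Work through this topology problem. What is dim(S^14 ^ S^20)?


S^m ^ S^n = S^{m+n}.
k = 14 + 20 = 34

34


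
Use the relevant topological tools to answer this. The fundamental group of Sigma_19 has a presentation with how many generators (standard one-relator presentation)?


Standard presentation: pi_1(Sigma_g) = <a_1,b_1,...,a_g,b_g | [a_1,b_1]...[a_g,b_g] = 1>.
Number of generators = 2g = 2*19 = 38

38


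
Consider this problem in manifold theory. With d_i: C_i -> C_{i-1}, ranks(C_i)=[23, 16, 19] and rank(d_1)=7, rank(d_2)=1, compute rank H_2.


rank H_k = rank(ker d_k) - rank(im d_{k+1}).
rank(ker d_2) = rank(C_2) - rank(d_2) = 19 - 1 = 18.
rank(im d_{2+1}) = 0.
rank H_2 = 18 - 0 = 18

18


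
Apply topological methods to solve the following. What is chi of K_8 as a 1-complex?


K_8: V = 8, E = C(8,2) = 28.
chi = V - E = 8 - 28 = -20

-20


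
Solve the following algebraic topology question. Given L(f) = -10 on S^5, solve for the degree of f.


L(f) = 1 + (-1)^5 deg(f) on S^5.
-10 = 1 + (-1)^5 * deg(f)
(-1)^5 * deg(f) = -11
deg(f) = 11

11


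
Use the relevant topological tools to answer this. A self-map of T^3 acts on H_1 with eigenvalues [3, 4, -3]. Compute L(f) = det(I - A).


For a torus self-map: L(f) = det(I - A) where A acts on H_1.
L(f) = (1-3) * (1-4) * (1--3) = -2 * -3 * 4 = 24

24


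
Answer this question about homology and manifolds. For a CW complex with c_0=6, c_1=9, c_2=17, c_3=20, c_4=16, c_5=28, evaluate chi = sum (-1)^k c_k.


chi = sum_k (-1)^k c_k.
= (-1)^0*6 + (-1)^1*9 + (-1)^2*17 + (-1)^3*20 + (-1)^4*16 + (-1)^5*28
= (6) + (-9) + (17) + (-20) + (16) + (-28)
= -18

-18


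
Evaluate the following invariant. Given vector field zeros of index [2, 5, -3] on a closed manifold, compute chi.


Poincare-Hopf: chi(M) = sum of indices of zeros.
chi = (2) + (5) + (-3) = 4

4


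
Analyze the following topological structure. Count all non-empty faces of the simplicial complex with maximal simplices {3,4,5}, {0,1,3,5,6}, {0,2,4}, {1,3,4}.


Each maximal simplex on m vertices has 2^m - 1 nonempty faces.
Take the union (dedupe shared faces).
Total distinct faces = 42

42


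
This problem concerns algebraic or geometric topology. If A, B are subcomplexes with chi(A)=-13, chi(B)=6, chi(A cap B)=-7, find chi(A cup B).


chi(A cup B) = chi(A) + chi(B) - chi(A cap B)
= -13 + (6) - (-7)
= 0

0


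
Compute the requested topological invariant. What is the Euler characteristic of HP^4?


HP^4 has one cell in each dimension 0, 4, ..., 4*4 (4+1 cells, all even-dim).
chi = 4 + 1 = 5

5


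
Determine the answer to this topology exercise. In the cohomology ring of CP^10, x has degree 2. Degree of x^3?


|x| = 2 in H^*(CP^n).
|x^3| = 3 * |x| = 3 * 2 = 6

6


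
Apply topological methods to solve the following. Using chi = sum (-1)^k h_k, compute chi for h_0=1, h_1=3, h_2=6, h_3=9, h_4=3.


Handles of index k contribute (-1)^k to chi (same as CW cells).
chi = (1) + (-3) + (6) + (-9) + (3) = -2

-2


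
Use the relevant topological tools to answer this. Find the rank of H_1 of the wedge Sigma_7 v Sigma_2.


For a wedge: H_1(A v B) = H_1(A) + H_1(B).
b_1(Sigma_7) = 14, b_1(Sigma_2) = 4.
b_1 = 14 + 4 = 18

18


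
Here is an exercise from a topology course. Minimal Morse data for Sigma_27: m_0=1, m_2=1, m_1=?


A perfect Morse function has m_k = b_k.
For Sigma_27: b_0=1, b_1=2g=54, b_2=1.
Saddles m_1 = 2g = 54

54


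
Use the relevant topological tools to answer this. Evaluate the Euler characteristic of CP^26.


CP^26 has one cell in each even dimension 0, 2, ..., 2*26 (26+1 cells total).
All cells are even-dimensional, so chi = number of cells.
chi = 26 + 1 = 27

27


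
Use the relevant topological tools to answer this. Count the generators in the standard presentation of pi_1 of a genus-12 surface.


Standard presentation: pi_1(Sigma_g) = <a_1,b_1,...,a_g,b_g | [a_1,b_1]...[a_g,b_g] = 1>.
Number of generators = 2g = 2*12 = 24

24


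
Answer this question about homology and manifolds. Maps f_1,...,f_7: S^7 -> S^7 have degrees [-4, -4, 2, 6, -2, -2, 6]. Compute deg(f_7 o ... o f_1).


Degree is multiplicative: deg(composition) = product of degrees.
= (-4) * (-4) * (2) * (6) * (-2) * (-2) * (6) = 4608

4608


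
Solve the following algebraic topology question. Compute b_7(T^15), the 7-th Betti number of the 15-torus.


By the Kunneth formula, b_k(T^n) = C(n,k).
b_7(T^15) = C(15,7).
C(15,7) = 15!/(7!*8!) = 6435

6435


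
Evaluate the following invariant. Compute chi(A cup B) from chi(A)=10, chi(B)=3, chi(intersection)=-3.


chi(A cup B) = chi(A) + chi(B) - chi(A cap B)
= 10 + (3) - (-3)
= 16

16


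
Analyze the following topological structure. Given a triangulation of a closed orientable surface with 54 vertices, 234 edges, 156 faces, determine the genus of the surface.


chi = V - E + F = 54 - 234 + 156 = -24
For orientable closed surface: chi = 2 - 2g, so g = (2 - chi)/2.
g = (2 - (-24)) / 2 = 26 / 2 = 13

13


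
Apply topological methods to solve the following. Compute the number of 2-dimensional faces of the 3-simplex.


Delta^3 has 3+1 vertices. A 2-face is a choice of 2+1 vertices.
f_2 = C(3+1, 2+1) = C(4,3) = 4

4


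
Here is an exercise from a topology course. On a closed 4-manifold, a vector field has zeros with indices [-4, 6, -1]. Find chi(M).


Poincare-Hopf: chi(M) = sum of indices of zeros.
chi = (-4) + (6) + (-1) = 1

1


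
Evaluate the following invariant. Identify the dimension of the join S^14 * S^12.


Join of spheres: S^m * S^n = S^{m+n+1}.
dim = 14 + 12 + 1 = 27

27


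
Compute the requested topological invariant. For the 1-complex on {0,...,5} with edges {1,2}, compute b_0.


Run DFS/union-find over 6 vertices.
V = 6, E = 1.
Number of components = 5

5


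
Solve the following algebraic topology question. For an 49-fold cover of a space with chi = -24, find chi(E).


For a finite covering: chi(E) = (number of sheets) * chi(B).
chi(E) = 49 * (-24) = -1176

-1176


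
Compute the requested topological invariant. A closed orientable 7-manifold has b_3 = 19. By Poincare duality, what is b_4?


Poincare duality for closed orientable n-manifolds: b_k = b_{n-k}.
Here n = 7, so b_4 = b_3 = 19

19


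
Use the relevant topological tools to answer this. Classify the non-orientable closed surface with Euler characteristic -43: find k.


chi = 2 - k for closed non-orientable surfaces with k crosscaps.
-43 = 2 - k
k = 2 - (-43) = 45

45


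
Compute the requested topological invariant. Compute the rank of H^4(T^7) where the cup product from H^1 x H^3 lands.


Cup product: H^p x H^q -> H^{p+q}; here p+q = 1+3 = 4.
rank H^k(T^n) = C(n,k).
C(7,4) = 35

35


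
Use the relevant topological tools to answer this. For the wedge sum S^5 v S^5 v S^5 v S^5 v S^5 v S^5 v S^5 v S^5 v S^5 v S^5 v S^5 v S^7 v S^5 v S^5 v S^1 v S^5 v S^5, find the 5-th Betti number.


For a wedge of spheres, H_k (k>0) is free on one generator per sphere of dimension k.
Spheres of dimension 5: count = 15.
b_5 = 15

15


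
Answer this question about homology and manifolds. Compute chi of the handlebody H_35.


A genus-g handlebody deformation retracts to a wedge of g circles.
chi(vee_g S^1) = 1 - g.
chi(H_35) = 1 - 35 = -34

-34


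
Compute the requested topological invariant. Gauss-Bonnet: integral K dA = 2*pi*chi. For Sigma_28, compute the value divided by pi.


Gauss-Bonnet: integral K dA = 2*pi*chi(M).
chi(Sigma_28) = 2 - 2*28 = -54.
(integral K dA)/pi = 2*chi = 2*(-54) = -108

-108


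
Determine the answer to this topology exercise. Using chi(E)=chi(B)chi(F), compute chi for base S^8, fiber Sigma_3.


chi(S^8) = 2 (n even), chi(Sigma_3) = 2 - 2*3 = -4.
chi(E) = 2 * (-4) = -8

-8


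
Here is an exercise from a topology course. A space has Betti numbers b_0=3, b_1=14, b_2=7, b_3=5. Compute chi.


chi = sum_k (-1)^k b_k.
= (3) + (-14) + (7) + (-5)
= -9

-9


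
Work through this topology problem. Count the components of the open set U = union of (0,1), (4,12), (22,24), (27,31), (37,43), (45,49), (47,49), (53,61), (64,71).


Sort and merge overlapping open intervals.
Merged: (0,1), (4,12), (22,24), (27,31), (37,43), (45,49), (53,61), (64,71).
Number of components = 8

8


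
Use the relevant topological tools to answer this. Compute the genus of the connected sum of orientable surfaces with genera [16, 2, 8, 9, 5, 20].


Genus is additive under connected sum of orientable surfaces.
g = 16 + 2 + 8 + 9 + 5 + 20 = 60

60


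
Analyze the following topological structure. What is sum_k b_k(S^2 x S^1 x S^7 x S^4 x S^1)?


Total Betti number is multiplicative under products.
Each S^d (d>=1) has total Betti number 2.
There are 5 sphere factors.
Total = 2^5 = 32

32


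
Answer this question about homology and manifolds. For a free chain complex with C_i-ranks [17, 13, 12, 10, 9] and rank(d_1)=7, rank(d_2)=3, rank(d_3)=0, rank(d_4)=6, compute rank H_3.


rank H_k = rank(ker d_k) - rank(im d_{k+1}).
rank(ker d_3) = rank(C_3) - rank(d_3) = 10 - 0 = 10.
rank(im d_{3+1}) = 6.
rank H_3 = 10 - 6 = 4

4


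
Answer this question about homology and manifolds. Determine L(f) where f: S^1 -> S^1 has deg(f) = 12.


On S^1: L(f) = tr(f_0*) + (-1)^1 tr(f_1*) = 1 + (-1)^1 * deg(f).
L(f) = 1 + (-1)^1 * 12 = 1 + -12 = -11

-11


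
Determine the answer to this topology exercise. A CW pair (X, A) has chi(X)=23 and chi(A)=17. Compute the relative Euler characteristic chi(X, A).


Relative Euler characteristic: chi(X, A) = chi(X) - chi(A).
= 23 - (17) = 6

6


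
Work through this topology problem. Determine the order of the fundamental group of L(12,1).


pi_1(L(p,q)) = Z/pZ for any q coprime to p.
|pi_1(L(12,1))| = 12

12


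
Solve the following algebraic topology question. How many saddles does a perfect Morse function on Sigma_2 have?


A perfect Morse function has m_k = b_k.
For Sigma_2: b_0=1, b_1=2g=4, b_2=1.
Saddles m_1 = 2g = 4

4


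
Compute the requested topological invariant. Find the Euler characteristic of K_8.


K_8: V = 8, E = C(8,2) = 28.
chi = V - E = 8 - 28 = -20

-20


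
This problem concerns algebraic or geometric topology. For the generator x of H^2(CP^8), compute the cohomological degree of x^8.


|x| = 2 in H^*(CP^n).
|x^8| = 8 * |x| = 8 * 2 = 16

16


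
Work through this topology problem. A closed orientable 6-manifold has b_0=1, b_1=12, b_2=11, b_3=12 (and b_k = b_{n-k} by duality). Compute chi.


By Poincare duality b_k = b_{6-k}, so full Betti numbers: b_0=1, b_1=12, b_2=11, b_3=12, b_4=11, b_5=12, b_6=1.
chi = sum (-1)^k b_k = -12

-12


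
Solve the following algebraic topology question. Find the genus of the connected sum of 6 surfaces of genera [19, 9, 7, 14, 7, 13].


Genus is additive under connected sum of orientable surfaces.
g = 19 + 9 + 7 + 14 + 7 + 13 = 69

69


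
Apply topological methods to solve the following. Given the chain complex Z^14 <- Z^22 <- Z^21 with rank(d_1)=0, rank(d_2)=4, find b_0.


rank H_k = rank(ker d_k) - rank(im d_{k+1}).
rank(ker d_0) = rank(C_0) - rank(d_0) = 14 - 0 = 14.
rank(im d_{0+1}) = 0.
rank H_0 = 14 - 0 = 14

14


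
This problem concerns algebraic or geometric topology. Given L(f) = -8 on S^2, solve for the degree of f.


L(f) = 1 + (-1)^2 deg(f) on S^2.
-8 = 1 + (-1)^2 * deg(f)
(-1)^2 * deg(f) = -9
deg(f) = -9

-9


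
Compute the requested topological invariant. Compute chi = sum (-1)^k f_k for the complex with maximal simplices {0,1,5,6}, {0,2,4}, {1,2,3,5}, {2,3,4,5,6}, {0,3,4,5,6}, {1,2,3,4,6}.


Enumerate all faces; f-vector: f_0=7, f_1=21, f_2=28, f_3=15, f_4=3.
chi = sum (-1)^k f_k = 2

2


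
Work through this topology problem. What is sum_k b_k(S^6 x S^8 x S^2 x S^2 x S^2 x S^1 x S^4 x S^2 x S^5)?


Total Betti number is multiplicative under products.
Each S^d (d>=1) has total Betti number 2.
There are 9 sphere factors.
Total = 2^9 = 512

512


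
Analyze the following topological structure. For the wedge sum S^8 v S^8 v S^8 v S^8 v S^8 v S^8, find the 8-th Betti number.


For a wedge of spheres, H_k (k>0) is free on one generator per sphere of dimension k.
Spheres of dimension 8: count = 6.
b_8 = 6

6


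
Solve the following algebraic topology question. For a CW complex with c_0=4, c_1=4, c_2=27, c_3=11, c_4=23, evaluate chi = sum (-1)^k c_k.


chi = sum_k (-1)^k c_k.
= (-1)^0*4 + (-1)^1*4 + (-1)^2*27 + (-1)^3*11 + (-1)^4*23
= (4) + (-4) + (27) + (-11) + (23)
= 39

39


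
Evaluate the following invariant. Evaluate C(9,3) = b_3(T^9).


By the Kunneth formula, b_k(T^n) = C(n,k).
b_3(T^9) = C(9,3).
C(9,3) = 9!/(3!*6!) = 84

84


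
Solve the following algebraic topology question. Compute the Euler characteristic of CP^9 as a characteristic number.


For any closed oriented manifold, <e(TM),[M]> = chi(M).
chi(CP^9) = 9+1 = 10

10


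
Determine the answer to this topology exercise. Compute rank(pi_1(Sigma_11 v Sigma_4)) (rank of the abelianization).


For a wedge: H_1(A v B) = H_1(A) + H_1(B).
b_1(Sigma_11) = 22, b_1(Sigma_4) = 8.
b_1 = 22 + 8 = 30

30


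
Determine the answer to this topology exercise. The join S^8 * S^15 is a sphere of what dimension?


Join of spheres: S^m * S^n = S^{m+n+1}.
dim = 8 + 15 + 1 = 24

24


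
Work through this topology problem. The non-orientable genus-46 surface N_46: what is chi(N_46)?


For a non-orientable closed surface with k crosscaps: chi = 2 - k.
Here k = 46.
chi = 2 - 46 = -44

-44


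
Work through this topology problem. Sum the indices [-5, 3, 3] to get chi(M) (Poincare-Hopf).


Poincare-Hopf: chi(M) = sum of indices of zeros.
chi = (-5) + (3) + (3) = 1

1


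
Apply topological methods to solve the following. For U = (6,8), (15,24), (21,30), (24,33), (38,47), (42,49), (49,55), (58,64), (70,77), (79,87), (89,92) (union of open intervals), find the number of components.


Sort and merge overlapping open intervals.
Merged: (6,8), (15,33), (38,49), (49,55), (58,64), (70,77), (79,87), (89,92).
Number of components = 8

8


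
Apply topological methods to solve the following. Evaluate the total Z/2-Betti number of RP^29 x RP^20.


dim H^*(RP^n; Z/2) = n+1 (one Z/2 in each degree 0..n).
Total Betti number is multiplicative.
Total = (29+1) * (20+1) = 30 * 21 = 630

630


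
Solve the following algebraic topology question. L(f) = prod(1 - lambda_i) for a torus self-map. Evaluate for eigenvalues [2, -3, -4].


For a torus self-map: L(f) = det(I - A) where A acts on H_1.
L(f) = (1-2) * (1--3) * (1--4) = -1 * 4 * 5 = -20

-20


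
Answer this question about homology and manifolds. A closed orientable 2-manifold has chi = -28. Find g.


chi = 2 - 2g for closed orientable surfaces.
-28 = 2 - 2g
2g = 2 - (-28) = 30
g = 15

15


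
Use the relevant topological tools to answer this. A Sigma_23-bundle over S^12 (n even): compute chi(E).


chi(S^12) = 2 (n even), chi(Sigma_23) = 2 - 2*23 = -44.
chi(E) = 2 * (-44) = -88

-88


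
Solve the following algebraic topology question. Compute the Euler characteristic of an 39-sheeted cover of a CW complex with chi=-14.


For a finite covering: chi(E) = (number of sheets) * chi(B).
chi(E) = 39 * (-14) = -546

-546


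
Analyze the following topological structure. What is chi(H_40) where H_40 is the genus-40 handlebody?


A genus-g handlebody deformation retracts to a wedge of g circles.
chi(vee_g S^1) = 1 - g.
chi(H_40) = 1 - 40 = -39

-39


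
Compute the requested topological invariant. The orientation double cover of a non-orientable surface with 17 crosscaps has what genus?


chi(N_17) = 2 - 17 = -15.
Double cover: chi(Sigma_g) = 2 * chi(N_17) = 2*(-15) = -30.
2 - 2g = -30, so g = (2 - (-30))/2 = 32/2 = 16

16


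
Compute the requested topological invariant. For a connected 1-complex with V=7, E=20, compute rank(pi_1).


For a connected graph: rank(pi_1) = b_1 = E - V + 1 = 1 - chi.
chi = V - E = 7 - 20 = -13.
rank = 1 - (-13) = 20 - 7 + 1 = 14

14


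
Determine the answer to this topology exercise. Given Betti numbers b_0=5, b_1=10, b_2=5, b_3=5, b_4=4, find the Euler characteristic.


chi = sum_k (-1)^k b_k.
= (5) + (-10) + (5) + (-5) + (4)
= -1

-1


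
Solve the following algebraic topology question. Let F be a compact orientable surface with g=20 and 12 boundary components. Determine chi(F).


For a compact orientable surface with genus g and b boundary components: chi = 2 - 2g - b.
chi = 2 - 2*20 - 12 = 2 - 40 - 12 = -50

-50


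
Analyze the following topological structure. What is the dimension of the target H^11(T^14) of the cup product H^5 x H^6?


Cup product: H^p x H^q -> H^{p+q}; here p+q = 5+6 = 11.
rank H^k(T^n) = C(n,k).
C(14,11) = 364

364


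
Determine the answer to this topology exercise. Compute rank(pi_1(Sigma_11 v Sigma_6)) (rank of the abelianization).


For a wedge: H_1(A v B) = H_1(A) + H_1(B).
b_1(Sigma_11) = 22, b_1(Sigma_6) = 12.
b_1 = 22 + 12 = 34

34


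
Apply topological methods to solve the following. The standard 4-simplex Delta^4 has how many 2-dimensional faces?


Delta^4 has 4+1 vertices. A 2-face is a choice of 2+1 vertices.
f_2 = C(4+1, 2+1) = C(5,3) = 10

10


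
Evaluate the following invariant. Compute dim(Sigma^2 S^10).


Each suspension raises dimension by 1: Sigma S^n = S^{n+1}.
Sigma^2 S^10 = S^{10+2} = S^12

12


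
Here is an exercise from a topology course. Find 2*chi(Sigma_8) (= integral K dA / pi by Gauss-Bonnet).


Gauss-Bonnet: integral K dA = 2*pi*chi(M).
chi(Sigma_8) = 2 - 2*8 = -14.
(integral K dA)/pi = 2*chi = 2*(-14) = -28

-28


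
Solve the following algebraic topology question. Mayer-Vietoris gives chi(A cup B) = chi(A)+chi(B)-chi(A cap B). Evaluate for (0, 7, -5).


chi(A cup B) = chi(A) + chi(B) - chi(A cap B)
= 0 + (7) - (-5)
= 12

12


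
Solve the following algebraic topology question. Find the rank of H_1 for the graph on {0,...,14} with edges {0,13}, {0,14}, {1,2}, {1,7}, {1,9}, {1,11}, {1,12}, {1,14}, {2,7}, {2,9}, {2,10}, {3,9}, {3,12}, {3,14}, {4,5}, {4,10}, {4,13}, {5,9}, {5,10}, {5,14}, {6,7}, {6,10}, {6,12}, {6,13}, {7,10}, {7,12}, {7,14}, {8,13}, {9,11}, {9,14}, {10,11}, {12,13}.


b_1 = E - V + (number of components).
E = 32, V = 15, components = 1.
b_1 = 32 - 15 + 1 = 18

18


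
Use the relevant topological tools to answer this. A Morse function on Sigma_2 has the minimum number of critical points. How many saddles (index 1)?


A perfect Morse function has m_k = b_k.
For Sigma_2: b_0=1, b_1=2g=4, b_2=1.
Saddles m_1 = 2g = 4

4


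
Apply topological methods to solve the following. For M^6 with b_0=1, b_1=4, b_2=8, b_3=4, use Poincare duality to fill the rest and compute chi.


By Poincare duality b_k = b_{6-k}, so full Betti numbers: b_0=1, b_1=4, b_2=8, b_3=4, b_4=8, b_5=4, b_6=1.
chi = sum (-1)^k b_k = 6

6


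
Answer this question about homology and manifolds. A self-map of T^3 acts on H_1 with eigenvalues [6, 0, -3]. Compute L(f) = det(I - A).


For a torus self-map: L(f) = det(I - A) where A acts on H_1.
L(f) = (1-6) * (1-0) * (1--3) = -5 * 1 * 4 = -20

-20


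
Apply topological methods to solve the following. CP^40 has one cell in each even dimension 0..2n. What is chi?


CP^40 has one cell in each even dimension 0, 2, ..., 2*40 (40+1 cells total).
All cells are even-dimensional, so chi = number of cells.
chi = 40 + 1 = 41

41


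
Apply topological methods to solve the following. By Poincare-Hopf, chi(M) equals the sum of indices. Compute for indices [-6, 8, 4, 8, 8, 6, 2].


Poincare-Hopf: chi(M) = sum of indices of zeros.
chi = (-6) + (8) + (4) + (8) + (8) + (6) + (2) = 30

30


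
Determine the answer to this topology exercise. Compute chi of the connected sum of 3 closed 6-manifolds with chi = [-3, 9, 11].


For n-manifolds: chi(A#B) = chi(A) + chi(B) - chi(S^6).
chi(S^6) = 1 + (-1)^6 = 2.
chi(#) = (sum chi_i) - (3-1)*chi(S^6) = 17 - 2*2 = 13

13


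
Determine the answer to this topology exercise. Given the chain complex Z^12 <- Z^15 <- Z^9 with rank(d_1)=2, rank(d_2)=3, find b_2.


rank H_k = rank(ker d_k) - rank(im d_{k+1}).
rank(ker d_2) = rank(C_2) - rank(d_2) = 9 - 3 = 6.
rank(im d_{2+1}) = 0.
rank H_2 = 6 - 0 = 6

6


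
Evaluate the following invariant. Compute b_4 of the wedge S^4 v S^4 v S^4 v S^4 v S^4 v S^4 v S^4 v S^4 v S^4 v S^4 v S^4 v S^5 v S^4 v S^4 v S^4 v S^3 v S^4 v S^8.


For a wedge of spheres, H_k (k>0) is free on one generator per sphere of dimension k.
Spheres of dimension 4: count = 15.
b_4 = 15

15


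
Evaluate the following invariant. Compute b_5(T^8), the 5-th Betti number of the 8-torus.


By the Kunneth formula, b_k(T^n) = C(n,k).
b_5(T^8) = C(8,5).
C(8,5) = 8!/(5!*3!) = 56

56


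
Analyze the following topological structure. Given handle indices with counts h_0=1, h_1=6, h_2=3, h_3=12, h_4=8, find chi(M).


Handles of index k contribute (-1)^k to chi (same as CW cells).
chi = (1) + (-6) + (3) + (-12) + (8) = -6

-6


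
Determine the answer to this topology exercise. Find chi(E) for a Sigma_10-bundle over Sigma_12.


For a fiber bundle F -> E -> B (with CW structure): chi(E) = chi(B) * chi(F).
chi(Sigma_12) = -22, chi(Sigma_10) = -18.
chi(E) = (-22) * (-18) = 396

396


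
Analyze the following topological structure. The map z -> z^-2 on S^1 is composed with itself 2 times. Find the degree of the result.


deg(f) = -2. Degree is multiplicative: deg(f^2) = (deg f)^2.
deg(f^2) = (-2)^2 = 4

4


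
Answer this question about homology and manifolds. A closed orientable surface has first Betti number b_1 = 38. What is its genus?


For a closed orientable surface: b_1 = 2g.
38 = 2g
g = 38 / 2 = 19

19


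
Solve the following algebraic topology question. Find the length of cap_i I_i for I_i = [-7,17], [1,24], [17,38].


Intersection = [max(a_i), min(b_i)] = [17, 17].
Length = 17 - 17 = 0

0


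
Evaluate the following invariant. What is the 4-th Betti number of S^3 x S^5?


Each S^d has Poincare polynomial 1 + t^d.
The product S^3 x S^5 has Poincare polynomial prod(1+t^d_i).
Expanding: b_0=1, b_3=1, b_5=1, b_8=1.
b_4 = 0

0


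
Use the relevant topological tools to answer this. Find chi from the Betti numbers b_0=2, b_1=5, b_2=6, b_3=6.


chi = sum_k (-1)^k b_k.
= (2) + (-5) + (6) + (-6)
= -3

-3


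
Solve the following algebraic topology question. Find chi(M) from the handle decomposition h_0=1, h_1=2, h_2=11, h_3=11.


Handles of index k contribute (-1)^k to chi (same as CW cells).
chi = (1) + (-2) + (11) + (-11) = -1

-1


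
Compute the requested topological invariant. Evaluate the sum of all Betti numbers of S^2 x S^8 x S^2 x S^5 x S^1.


Total Betti number is multiplicative under products.
Each S^d (d>=1) has total Betti number 2.
There are 5 sphere factors.
Total = 2^5 = 32

32


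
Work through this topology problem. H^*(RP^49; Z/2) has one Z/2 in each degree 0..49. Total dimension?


H^k(RP^49; Z/2) = Z/2 for each 0 <= k <= 49.
Total dimension = 49 + 1 = 50

50


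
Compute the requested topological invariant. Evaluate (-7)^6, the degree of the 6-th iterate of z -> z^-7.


deg(f) = -7. Degree is multiplicative: deg(f^6) = (deg f)^6.
deg(f^6) = (-7)^6 = 117649

117649


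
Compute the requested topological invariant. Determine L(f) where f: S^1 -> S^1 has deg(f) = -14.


On S^1: L(f) = tr(f_0*) + (-1)^1 tr(f_1*) = 1 + (-1)^1 * deg(f).
L(f) = 1 + (-1)^1 * -14 = 1 + 14 = 15

15


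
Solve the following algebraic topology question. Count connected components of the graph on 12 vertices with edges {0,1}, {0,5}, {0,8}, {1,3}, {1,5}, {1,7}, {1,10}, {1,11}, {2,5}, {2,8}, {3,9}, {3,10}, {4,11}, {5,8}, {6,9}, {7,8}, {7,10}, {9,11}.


Run DFS/union-find over 12 vertices.
V = 12, E = 18.
Number of components = 1

1


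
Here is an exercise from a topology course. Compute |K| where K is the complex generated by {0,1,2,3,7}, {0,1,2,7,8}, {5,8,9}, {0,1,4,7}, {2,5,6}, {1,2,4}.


Each maximal simplex on m vertices has 2^m - 1 nonempty faces.
Take the union (dedupe shared faces).
Total distinct faces = 68

68


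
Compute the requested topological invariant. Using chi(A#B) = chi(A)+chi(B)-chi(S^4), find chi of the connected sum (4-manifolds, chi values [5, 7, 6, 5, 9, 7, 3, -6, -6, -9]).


For n-manifolds: chi(A#B) = chi(A) + chi(B) - chi(S^4).
chi(S^4) = 1 + (-1)^4 = 2.
chi(#) = (sum chi_i) - (10-1)*chi(S^4) = 21 - 9*2 = 3

3


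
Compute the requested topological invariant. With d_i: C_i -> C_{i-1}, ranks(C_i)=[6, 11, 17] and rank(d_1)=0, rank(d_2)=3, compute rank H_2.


rank H_k = rank(ker d_k) - rank(im d_{k+1}).
rank(ker d_2) = rank(C_2) - rank(d_2) = 17 - 3 = 14.
rank(im d_{2+1}) = 0.
rank H_2 = 14 - 0 = 14

14


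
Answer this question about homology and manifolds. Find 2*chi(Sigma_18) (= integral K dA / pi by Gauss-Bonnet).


Gauss-Bonnet: integral K dA = 2*pi*chi(M).
chi(Sigma_18) = 2 - 2*18 = -34.
(integral K dA)/pi = 2*chi = 2*(-34) = -68

-68


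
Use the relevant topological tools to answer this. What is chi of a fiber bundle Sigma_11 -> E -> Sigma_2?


For a fiber bundle F -> E -> B (with CW structure): chi(E) = chi(B) * chi(F).
chi(Sigma_2) = -2, chi(Sigma_11) = -20.
chi(E) = (-2) * (-20) = 40

40


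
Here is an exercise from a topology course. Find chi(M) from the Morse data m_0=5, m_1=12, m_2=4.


Morse theory: chi(M) = sum_k (-1)^k m_k where m_k = #(index-k critical points).
= (5) + (-12) + (4) = -3

-3


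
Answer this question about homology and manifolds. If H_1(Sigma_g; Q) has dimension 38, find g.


For a closed orientable surface: b_1 = 2g.
38 = 2g
g = 38 / 2 = 19

19


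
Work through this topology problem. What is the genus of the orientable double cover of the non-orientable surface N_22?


chi(N_22) = 2 - 22 = -20.
Double cover: chi(Sigma_g) = 2 * chi(N_22) = 2*(-20) = -40.
2 - 2g = -40, so g = (2 - (-40))/2 = 42/2 = 21

21


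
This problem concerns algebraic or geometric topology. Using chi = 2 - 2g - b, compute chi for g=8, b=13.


For a compact orientable surface with genus g and b boundary components: chi = 2 - 2g - b.
chi = 2 - 2*8 - 13 = 2 - 16 - 13 = -27

-27


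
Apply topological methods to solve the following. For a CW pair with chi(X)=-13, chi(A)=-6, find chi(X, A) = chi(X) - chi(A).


Relative Euler characteristic: chi(X, A) = chi(X) - chi(A).
= -13 - (-6) = -7

-7


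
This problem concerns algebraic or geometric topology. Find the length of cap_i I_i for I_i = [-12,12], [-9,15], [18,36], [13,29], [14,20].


Intersection = [max(a_i), min(b_i)] = [18, 12].
Since 18 > 12, the intersection is empty.
Length = 0

0


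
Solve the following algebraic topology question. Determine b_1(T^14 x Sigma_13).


pi_1(A x B) = pi_1(A) x pi_1(B); rank of abelianization = b_1.
b_1(T^14) = 14, b_1(Sigma_13) = 2*13 = 26.
b_1(product) = 14 + 26 = 40

40


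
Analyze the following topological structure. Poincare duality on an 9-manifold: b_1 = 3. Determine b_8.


Poincare duality for closed orientable n-manifolds: b_k = b_{n-k}.
Here n = 9, so b_8 = b_1 = 3

3


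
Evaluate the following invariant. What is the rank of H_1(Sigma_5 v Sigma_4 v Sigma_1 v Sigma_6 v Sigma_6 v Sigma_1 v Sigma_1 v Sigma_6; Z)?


For a wedge X v Y: reduced H_k(X v Y) = H_k(X) + H_k(Y).
Each Sigma_g contributes b_1 = 2g.
b_1 = 10 + 8 + 2 + 12 + 12 + 2 + 2 + 12 = 60

60


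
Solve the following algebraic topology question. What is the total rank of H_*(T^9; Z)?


b_k(T^9) = C(9,k), so the sum over k is sum_k C(9,k) = 2^9.
Total = 2^9 = 512

512


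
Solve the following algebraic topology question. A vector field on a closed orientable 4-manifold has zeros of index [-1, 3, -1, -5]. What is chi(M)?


Poincare-Hopf: chi(M) = sum of indices of zeros.
chi = (-1) + (3) + (-1) + (-5) = -4

-4


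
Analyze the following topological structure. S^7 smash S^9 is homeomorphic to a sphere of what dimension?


S^m ^ S^n = S^{m+n}.
k = 7 + 9 = 16

16


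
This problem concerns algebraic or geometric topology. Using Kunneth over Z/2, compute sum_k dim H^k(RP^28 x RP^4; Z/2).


dim H^*(RP^n; Z/2) = n+1 (one Z/2 in each degree 0..n).
Total Betti number is multiplicative.
Total = (28+1) * (4+1) = 29 * 5 = 145

145


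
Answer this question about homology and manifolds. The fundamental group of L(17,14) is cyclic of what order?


pi_1(L(p,q)) = Z/pZ for any q coprime to p.
|pi_1(L(17,14))| = 17

17


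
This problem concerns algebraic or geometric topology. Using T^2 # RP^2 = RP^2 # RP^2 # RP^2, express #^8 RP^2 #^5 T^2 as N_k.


Since a >= 1, the sum is non-orientable; each T^2 can be replaced by RP^2 # RP^2 (since T^2#RP^2 = 3RP^2).
Total crosscaps k = 8 + 2*5 = 18.
Check via chi: chi = 8*1 + 5*0 - (8+5-1)*2 = -16 = 2 - k = -16. Consistent.

18


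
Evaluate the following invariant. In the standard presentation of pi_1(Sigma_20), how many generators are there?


Standard presentation: pi_1(Sigma_g) = <a_1,b_1,...,a_g,b_g | [a_1,b_1]...[a_g,b_g] = 1>.
Number of generators = 2g = 2*20 = 40

40


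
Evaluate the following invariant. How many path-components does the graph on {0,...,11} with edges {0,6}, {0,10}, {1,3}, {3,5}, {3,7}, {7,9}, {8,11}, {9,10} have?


Run DFS/union-find over 12 vertices.
V = 12, E = 8.
Number of components = 4

4


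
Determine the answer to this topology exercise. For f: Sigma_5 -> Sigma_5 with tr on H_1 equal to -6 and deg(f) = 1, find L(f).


L(f) = tr(f_0*) - tr(f_1*) + tr(f_2*).
= 1 - (-6) + (1)
= 8

8


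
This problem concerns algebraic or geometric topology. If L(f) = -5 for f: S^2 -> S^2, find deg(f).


L(f) = 1 + (-1)^2 deg(f) on S^2.
-5 = 1 + (-1)^2 * deg(f)
(-1)^2 * deg(f) = -6
deg(f) = -6

-6


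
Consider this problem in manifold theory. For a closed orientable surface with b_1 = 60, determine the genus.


For a closed orientable surface: b_1 = 2g.
60 = 2g
g = 60 / 2 = 30

30


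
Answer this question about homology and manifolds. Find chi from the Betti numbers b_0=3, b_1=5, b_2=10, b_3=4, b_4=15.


chi = sum_k (-1)^k b_k.
= (3) + (-5) + (10) + (-4) + (15)
= 19

19


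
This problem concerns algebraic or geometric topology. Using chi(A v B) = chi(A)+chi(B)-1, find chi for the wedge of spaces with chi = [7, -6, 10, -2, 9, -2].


chi(A v B) = chi(A) + chi(B) - 1 (one point identified).
For 6 spaces: chi = (sum chi_i) - (6 - 1).
sum = 16; chi = 16 - 5 = 11

11


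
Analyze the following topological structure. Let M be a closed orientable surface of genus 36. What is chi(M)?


For a closed orientable surface of genus g: chi = 2 - 2g.
Here g = 36.
chi = 2 - 2*36 = 2 - 72 = -70

-70


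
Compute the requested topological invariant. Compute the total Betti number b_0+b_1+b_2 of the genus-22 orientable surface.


For Sigma_22: b_0 = 1, b_1 = 2g = 44, b_2 = 1.
Total = 1 + 44 + 1 = 46

46


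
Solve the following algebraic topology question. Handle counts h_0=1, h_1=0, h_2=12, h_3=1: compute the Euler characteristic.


Handles of index k contribute (-1)^k to chi (same as CW cells).
chi = (1) + (0) + (12) + (-1) = 12

12


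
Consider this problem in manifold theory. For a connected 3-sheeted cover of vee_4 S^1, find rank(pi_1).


Nielsen-Schreier: an index-n subgroup of F_r is free of rank 1 + n(r-1).
Equivalently: chi(cover) = n*chi(base); chi(vee_r S^1) = 1 - 4 = -3.
chi(E) = 3*(-3) = -9; rank = 1 - chi(E) = 1 - (-9) = 10.
rank = 1 + 3*(4-1) = 1 + 9 = 10

10


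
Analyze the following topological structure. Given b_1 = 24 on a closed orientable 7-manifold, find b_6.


Poincare duality for closed orientable n-manifolds: b_k = b_{n-k}.
Here n = 7, so b_6 = b_1 = 24

24


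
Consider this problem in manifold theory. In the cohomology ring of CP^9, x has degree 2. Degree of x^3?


|x| = 2 in H^*(CP^n).
|x^3| = 3 * |x| = 3 * 2 = 6

6


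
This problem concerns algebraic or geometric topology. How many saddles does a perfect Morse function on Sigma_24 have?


A perfect Morse function has m_k = b_k.
For Sigma_24: b_0=1, b_1=2g=48, b_2=1.
Saddles m_1 = 2g = 48

48


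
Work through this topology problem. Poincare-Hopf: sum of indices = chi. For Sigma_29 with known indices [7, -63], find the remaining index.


Poincare-Hopf: sum of indices = chi(M).
chi(Sigma_29) = 2 - 2*29 = -56.
Sum of known indices = -56.
x = chi - (sum known) = -56 - (-56) = 0

0
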